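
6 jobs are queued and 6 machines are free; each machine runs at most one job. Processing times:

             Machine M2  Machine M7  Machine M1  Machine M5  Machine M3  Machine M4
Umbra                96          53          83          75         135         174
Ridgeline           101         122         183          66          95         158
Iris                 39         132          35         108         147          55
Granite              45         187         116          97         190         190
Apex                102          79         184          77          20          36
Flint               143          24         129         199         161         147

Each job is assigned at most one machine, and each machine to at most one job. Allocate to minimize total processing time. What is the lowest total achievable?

Min total: 293 min

This is the linear assignment problem.
Optimal: Umbra→Machine M1 (83 min), Ridgeline→Machine M5 (66 min), Iris→Machine M4 (55 min), Granite→Machine M2 (45 min), Apex→Machine M3 (20 min), Flint→Machine M7 (24 min) — total 83+66+55+45+20+24 = 293 min.
Min-entry greedy (repeatedly take the single cheapest remaining cell) gives 364 min, worse by 71.
Next-best assignment: Umbra→Machine M5, Ridgeline→Machine M3, Iris→Machine M1, Granite→Machine M2, Apex→Machine M4, Flint→Machine M7 = 310 min.
No other one-to-one assignment undercuts 293 min.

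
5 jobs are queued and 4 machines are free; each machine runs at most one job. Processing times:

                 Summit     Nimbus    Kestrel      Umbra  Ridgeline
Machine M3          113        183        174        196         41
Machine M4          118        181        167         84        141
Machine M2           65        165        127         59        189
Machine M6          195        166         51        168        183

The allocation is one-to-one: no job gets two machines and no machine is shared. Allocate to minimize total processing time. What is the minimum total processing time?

Optimal: Ridgeline→Machine M3 (41 min), Umbra→Machine M4 (84 min), Summit→Machine M2 (65 min), Kestrel→Machine M6 (51 min) — total 41+84+65+51 = 241 min.
Row-greedy (each job in turn takes its cheapest remaining machine) gives 594 min, worse by 353.
Next-best assignment: Ridgeline→Machine M3, Summit→Machine M4, Umbra→Machine M2, Kestrel→Machine M6 = 269 min.
No other one-to-one assignment undercuts 241 min.

Minimum total: 241 min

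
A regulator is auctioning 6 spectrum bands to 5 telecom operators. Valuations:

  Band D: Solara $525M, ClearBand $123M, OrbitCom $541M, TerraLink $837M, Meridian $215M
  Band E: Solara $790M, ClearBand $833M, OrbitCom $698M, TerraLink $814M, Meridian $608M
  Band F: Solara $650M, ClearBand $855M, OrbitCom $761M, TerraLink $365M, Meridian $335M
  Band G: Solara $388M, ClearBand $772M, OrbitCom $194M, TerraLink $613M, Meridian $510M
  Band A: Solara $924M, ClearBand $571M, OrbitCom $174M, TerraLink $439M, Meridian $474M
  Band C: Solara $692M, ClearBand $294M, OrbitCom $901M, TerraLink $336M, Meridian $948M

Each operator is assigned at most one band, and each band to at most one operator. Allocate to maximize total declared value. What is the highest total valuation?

Max total: $4303M

Optimal: Solara→Band A ($924M), ClearBand→Band E ($833M), OrbitCom→Band F ($761M), TerraLink→Band D ($837M), Meridian→Band C ($948M) — total 924+833+761+837+948 = $4303M.
Max-entry greedy (repeatedly take the single best remaining cell) gives $4262M, worse by 41.
Next-best assignment: Solara→Band A, ClearBand→Band F, OrbitCom→Band E, TerraLink→Band D, Meridian→Band C = $4262M.
Swapping ClearBand↔Meridian (ClearBand→Band C $294M, Meridian→Band E $608M) loses 879.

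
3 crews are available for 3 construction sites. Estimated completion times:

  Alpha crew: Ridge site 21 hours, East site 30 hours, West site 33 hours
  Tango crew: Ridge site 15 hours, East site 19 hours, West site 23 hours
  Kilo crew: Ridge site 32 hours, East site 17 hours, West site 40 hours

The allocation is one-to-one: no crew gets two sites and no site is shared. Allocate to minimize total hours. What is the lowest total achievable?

Optimal: Alpha crew→Ridge site (21 hours), Tango crew→West site (23 hours), Kilo crew→East site (17 hours) — total 21+23+17 = 61 hours.
Row-greedy (each crew in turn takes its cheapest remaining site) gives 80 hours, worse by 19.

Min total: 61 hours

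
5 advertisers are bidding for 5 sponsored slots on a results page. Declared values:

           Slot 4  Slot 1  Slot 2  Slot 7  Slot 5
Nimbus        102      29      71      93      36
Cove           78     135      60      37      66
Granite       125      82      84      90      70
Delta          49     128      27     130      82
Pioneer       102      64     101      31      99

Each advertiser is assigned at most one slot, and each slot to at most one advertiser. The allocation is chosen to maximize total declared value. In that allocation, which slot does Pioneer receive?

Pioneer receives Slot 5.

This is the linear assignment problem.
Optimal: Nimbus→Slot 2 ($71), Cove→Slot 1 ($135), Granite→Slot 4 ($125), Delta→Slot 7 ($130), Pioneer→Slot 5 ($99) — total 71+135+125+130+99 = $560.
Max-entry greedy (repeatedly take the single best remaining cell) gives $527, worse by 33.
Pioneer's own top slot is Slot 4 ($102), but forcing Pioneer→Slot 4 and reassigning the rest optimally gives only $508 — worse by 52.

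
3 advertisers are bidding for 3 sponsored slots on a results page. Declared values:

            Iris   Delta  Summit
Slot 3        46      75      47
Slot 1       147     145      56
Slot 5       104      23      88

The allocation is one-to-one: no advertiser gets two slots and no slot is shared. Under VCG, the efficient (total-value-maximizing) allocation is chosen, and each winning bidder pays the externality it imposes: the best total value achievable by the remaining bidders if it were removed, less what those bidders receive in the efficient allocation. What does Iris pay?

Iris pays $70.

Efficient allocation: Iris→Slot 1 ($147), Delta→Slot 3 ($75), Summit→Slot 5 ($88); total welfare W = $310.
Iris receives Slot 1 at value $147, so the others get W − 147 = $163.
Without Iris: best allocation of the remaining 2 bidders over all 3 slots is Delta→Slot 1 ($145), Summit→Slot 5 ($88), total $233.
VCG payment = (others' best without Iris) − (others' welfare with Iris) = 233 − 163 = $70.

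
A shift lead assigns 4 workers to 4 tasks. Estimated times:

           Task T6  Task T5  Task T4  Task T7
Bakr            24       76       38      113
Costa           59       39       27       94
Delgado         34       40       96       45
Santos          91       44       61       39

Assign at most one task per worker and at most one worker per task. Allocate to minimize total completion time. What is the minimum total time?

Minimum total: 130 min

This is the linear assignment problem.
Optimal: Bakr→Task T6 (24 min), Costa→Task T4 (27 min), Delgado→Task T5 (40 min), Santos→Task T7 (39 min) — total 24+27+40+39 = 130 min.
Column-greedy (each task in turn goes to its cheapest remaining worker) gives 169 min, worse by 39.
Next-best assignment: Bakr→Task T6, Costa→Task T4, Delgado→Task T7, Santos→Task T5 = 140 min.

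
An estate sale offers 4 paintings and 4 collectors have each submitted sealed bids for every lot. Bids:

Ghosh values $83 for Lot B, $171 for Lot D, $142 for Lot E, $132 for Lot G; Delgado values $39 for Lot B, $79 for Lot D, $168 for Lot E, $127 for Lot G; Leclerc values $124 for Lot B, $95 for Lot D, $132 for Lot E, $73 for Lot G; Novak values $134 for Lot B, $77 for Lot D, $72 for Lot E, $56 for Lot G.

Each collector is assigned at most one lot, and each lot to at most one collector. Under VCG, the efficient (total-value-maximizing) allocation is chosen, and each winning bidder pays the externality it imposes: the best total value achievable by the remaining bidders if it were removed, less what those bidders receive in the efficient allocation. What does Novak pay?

Efficient allocation: Ghosh→Lot D ($171), Delgado→Lot G ($127), Leclerc→Lot E ($132), Novak→Lot B ($134); total welfare W = $564.
Novak receives Lot B at value $134, so the others get W − 134 = $430.
Without Novak: best allocation of the remaining 3 bidders over all 4 lots is Ghosh→Lot D ($171), Delgado→Lot E ($168), Leclerc→Lot B ($124), total $463.
VCG payment = (others' best without Novak) − (others' welfare with Novak) = 463 − 430 = $33.

Novak pays $33.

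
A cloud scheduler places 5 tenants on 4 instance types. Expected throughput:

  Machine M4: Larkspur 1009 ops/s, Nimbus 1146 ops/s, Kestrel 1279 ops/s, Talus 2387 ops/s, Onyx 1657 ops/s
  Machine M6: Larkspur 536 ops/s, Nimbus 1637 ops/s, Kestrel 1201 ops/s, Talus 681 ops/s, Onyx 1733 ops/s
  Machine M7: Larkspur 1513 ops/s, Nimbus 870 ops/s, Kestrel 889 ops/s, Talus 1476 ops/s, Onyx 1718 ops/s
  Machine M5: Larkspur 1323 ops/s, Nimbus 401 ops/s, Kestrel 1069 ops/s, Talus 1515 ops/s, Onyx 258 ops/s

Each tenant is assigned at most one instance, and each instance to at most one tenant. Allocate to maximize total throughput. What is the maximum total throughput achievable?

Maximum total: 7065 ops/s

Optimal: Talus→Machine M4 (2387 ops/s), Nimbus→Machine M6 (1637 ops/s), Onyx→Machine M7 (1718 ops/s), Larkspur→Machine M5 (1323 ops/s) — total 2387+1637+1718+1323 = 7065 ops/s.
Row-greedy (each tenant in turn takes its best remaining instance) gives 5944 ops/s, worse by 1121.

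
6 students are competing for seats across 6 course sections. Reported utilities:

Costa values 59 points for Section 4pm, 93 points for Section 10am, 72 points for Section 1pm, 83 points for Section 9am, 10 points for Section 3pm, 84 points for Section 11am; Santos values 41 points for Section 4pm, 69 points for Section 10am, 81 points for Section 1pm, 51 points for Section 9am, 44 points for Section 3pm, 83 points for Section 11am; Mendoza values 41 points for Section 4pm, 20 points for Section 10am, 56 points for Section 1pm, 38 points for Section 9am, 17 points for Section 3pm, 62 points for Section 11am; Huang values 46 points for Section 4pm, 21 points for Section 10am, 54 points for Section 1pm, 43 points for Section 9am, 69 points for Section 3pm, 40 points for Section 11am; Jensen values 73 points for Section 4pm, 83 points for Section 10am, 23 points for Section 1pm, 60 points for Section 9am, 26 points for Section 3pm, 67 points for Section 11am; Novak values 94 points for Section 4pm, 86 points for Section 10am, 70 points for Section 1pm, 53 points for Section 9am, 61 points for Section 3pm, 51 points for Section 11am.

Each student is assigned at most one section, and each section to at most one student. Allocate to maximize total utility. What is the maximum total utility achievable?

Maximum total: 472 points

Optimal: Costa→Section 9am (83 points), Santos→Section 1pm (81 points), Mendoza→Section 11am (62 points), Huang→Section 3pm (69 points), Jensen→Section 10am (83 points), Novak→Section 4pm (94 points) — total 83+81+62+69+83+94 = 472 points.
Row-greedy (each student in turn takes its best remaining section) gives 427 points, worse by 45.
No other one-to-one assignment exceeds 472 points.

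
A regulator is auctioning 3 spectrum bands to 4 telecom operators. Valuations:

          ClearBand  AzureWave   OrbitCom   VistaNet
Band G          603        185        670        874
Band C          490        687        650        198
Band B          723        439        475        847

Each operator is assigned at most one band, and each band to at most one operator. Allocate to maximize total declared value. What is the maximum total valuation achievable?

This is a one-to-one assignment (maximum-weight bipartite matching).
Optimal: VistaNet→Band G ($874M), AzureWave→Band C ($687M), ClearBand→Band B ($723M) — total 874+687+723 = $2284M.
Every other assignment is strictly worse.

Maximum total: $2284M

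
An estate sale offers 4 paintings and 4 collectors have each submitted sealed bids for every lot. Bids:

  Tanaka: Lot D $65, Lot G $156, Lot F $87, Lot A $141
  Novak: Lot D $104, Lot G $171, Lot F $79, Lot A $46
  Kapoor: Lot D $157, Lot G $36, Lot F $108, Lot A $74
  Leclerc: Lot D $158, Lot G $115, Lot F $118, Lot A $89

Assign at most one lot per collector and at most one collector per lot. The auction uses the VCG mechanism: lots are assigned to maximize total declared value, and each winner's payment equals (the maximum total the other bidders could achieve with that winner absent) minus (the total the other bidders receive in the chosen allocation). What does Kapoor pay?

Efficient allocation: Tanaka→Lot A ($141), Novak→Lot G ($171), Kapoor→Lot D ($157), Leclerc→Lot F ($118); total welfare W = $587.
Kapoor receives Lot D at value $157, so the others get W − 157 = $430.
Without Kapoor: best allocation of the remaining 3 bidders over all 4 lots is Tanaka→Lot A ($141), Novak→Lot G ($171), Leclerc→Lot D ($158), total $470.
VCG payment = (others' best without Kapoor) − (others' welfare with Kapoor) = 470 − 430 = $40.

Kapoor pays $40.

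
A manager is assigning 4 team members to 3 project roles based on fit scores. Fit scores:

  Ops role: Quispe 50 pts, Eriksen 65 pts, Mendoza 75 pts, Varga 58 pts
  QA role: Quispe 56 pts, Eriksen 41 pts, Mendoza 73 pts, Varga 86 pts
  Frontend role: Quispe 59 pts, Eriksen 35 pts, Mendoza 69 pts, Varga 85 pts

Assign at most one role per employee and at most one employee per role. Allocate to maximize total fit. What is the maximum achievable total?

Optimal: Eriksen→Ops role (65 pts), Mendoza→QA role (73 pts), Varga→Frontend role (85 pts) — total 65+73+85 = 223 pts.
Row-greedy (each employee in turn takes its best remaining role) gives 197 pts, worse by 26.
No other one-to-one assignment exceeds 223 pts.

Max total: 223 pts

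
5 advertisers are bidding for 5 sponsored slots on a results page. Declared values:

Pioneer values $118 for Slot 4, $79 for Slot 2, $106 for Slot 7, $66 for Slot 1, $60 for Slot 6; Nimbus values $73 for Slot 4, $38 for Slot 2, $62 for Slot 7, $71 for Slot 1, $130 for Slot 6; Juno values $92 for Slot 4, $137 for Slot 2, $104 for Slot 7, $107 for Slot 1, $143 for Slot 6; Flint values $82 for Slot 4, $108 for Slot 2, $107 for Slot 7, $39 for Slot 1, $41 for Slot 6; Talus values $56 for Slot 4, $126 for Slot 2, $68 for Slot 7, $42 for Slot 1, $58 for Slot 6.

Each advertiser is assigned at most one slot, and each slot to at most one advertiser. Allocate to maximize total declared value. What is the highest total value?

Maximum total: $588

This is the linear assignment problem.
Optimal: Pioneer→Slot 4 ($118), Nimbus→Slot 6 ($130), Juno→Slot 1 ($107), Flint→Slot 7 ($107), Talus→Slot 2 ($126) — total 118+130+107+107+126 = $588.
Checked against all permutations: $588 is optimal.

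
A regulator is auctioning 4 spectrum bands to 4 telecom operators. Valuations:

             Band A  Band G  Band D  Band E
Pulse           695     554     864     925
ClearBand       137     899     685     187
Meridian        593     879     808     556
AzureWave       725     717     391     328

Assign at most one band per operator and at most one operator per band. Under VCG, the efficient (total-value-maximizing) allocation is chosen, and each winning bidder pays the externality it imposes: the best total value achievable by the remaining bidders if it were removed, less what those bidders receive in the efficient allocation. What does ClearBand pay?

Efficient allocation: Pulse→Band E ($925M), ClearBand→Band G ($899M), Meridian→Band D ($808M), AzureWave→Band A ($725M); total welfare W = $3357M.
ClearBand receives Band G at value $899M, so the others get W − 899 = $2458M.
Without ClearBand: best allocation of the remaining 3 bidders over all 4 bands is Pulse→Band E ($925M), Meridian→Band G ($879M), AzureWave→Band A ($725M), total $2529M.
VCG payment = (others' best without ClearBand) − (others' welfare with ClearBand) = 2529 − 2458 = $71M.

ClearBand pays $71M.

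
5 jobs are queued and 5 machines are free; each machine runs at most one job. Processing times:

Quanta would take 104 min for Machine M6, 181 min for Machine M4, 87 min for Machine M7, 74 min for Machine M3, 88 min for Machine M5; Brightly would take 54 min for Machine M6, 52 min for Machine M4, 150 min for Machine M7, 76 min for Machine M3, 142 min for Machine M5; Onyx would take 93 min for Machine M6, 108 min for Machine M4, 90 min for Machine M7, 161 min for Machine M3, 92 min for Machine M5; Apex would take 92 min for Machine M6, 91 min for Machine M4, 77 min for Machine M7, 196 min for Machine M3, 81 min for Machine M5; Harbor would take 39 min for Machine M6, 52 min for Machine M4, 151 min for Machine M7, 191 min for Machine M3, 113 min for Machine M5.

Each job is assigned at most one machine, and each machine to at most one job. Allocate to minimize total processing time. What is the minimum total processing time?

Minimum total: 334 min

Optimal: Quanta→Machine M3 (74 min), Brightly→Machine M4 (52 min), Onyx→Machine M5 (92 min), Apex→Machine M7 (77 min), Harbor→Machine M6 (39 min) — total 74+52+92+77+39 = 334 min.
Row-greedy (each job in turn takes its cheapest remaining machine) gives 336 min, worse by 2.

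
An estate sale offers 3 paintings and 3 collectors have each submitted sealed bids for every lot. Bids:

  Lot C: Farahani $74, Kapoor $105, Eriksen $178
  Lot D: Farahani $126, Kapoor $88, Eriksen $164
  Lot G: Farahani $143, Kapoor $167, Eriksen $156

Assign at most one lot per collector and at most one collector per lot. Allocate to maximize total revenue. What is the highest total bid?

Max total: $471

Optimal: Farahani→Lot D ($126), Kapoor→Lot G ($167), Eriksen→Lot C ($178) — total 126+167+178 = $471.
Row-greedy (each collector in turn takes its best remaining lot) gives $412, worse by 59.
Next-best assignment: Farahani→Lot G, Kapoor→Lot C, Eriksen→Lot D = $412.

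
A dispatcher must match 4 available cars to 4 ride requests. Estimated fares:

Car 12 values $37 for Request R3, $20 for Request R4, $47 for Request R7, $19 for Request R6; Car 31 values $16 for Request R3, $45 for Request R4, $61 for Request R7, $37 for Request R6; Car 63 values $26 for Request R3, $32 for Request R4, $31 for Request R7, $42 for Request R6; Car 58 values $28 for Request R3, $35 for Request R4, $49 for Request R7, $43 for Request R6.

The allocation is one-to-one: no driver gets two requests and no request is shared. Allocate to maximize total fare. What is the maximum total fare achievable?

Maximum total: $175

Optimal: Car 12→Request R3 ($37), Car 31→Request R7 ($61), Car 63→Request R6 ($42), Car 58→Request R4 ($35) — total 37+61+42+35 = $175.
Row-greedy (each driver in turn takes its best remaining request) gives $162, worse by 13.
Every other assignment is strictly worse.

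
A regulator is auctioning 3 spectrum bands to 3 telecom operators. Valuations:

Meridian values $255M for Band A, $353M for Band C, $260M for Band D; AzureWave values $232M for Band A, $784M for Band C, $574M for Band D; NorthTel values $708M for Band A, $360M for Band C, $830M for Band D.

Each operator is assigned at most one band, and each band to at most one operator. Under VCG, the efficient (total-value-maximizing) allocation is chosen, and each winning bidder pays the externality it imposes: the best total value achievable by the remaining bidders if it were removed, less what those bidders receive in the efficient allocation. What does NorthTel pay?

Efficient allocation: Meridian→Band A ($255M), AzureWave→Band C ($784M), NorthTel→Band D ($830M); total welfare W = $1869M.
NorthTel receives Band D at value $830M, so the others get W − 830 = $1039M.
Without NorthTel: best allocation of the remaining 2 bidders over all 3 bands is Meridian→Band D ($260M), AzureWave→Band C ($784M), total $1044M.
VCG payment = (others' best without NorthTel) − (others' welfare with NorthTel) = 1044 − 1039 = $5M.

NorthTel pays $5M.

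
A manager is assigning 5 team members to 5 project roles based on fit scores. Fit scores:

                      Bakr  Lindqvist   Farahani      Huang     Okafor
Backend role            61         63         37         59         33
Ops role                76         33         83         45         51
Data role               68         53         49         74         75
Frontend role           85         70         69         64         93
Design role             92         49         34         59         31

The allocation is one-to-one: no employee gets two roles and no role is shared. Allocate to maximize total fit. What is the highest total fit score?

Optimal: Bakr→Design role (92 pts), Lindqvist→Backend role (63 pts), Farahani→Ops role (83 pts), Huang→Data role (74 pts), Okafor→Frontend role (93 pts) — total 92+63+83+74+93 = 405 pts.
Column-greedy (each role in turn goes to its best remaining employee) gives 365 pts, worse by 40.

Max total: 405 pts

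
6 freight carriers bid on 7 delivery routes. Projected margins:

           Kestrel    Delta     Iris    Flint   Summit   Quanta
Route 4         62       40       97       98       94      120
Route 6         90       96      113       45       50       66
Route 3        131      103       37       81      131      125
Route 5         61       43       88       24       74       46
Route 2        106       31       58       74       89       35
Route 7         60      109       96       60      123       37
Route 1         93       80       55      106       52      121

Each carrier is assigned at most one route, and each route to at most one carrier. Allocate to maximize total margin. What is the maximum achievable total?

Treat this as an assignment problem: match each carrier to one route.
Optimal: Kestrel→Route 2 ($106k), Delta→Route 7 ($109k), Iris→Route 6 ($113k), Flint→Route 1 ($106k), Summit→Route 3 ($131k), Quanta→Route 4 ($120k) — total 106+109+113+106+131+120 = $685k.
Next-best assignment: Kestrel→Route 2, Delta→Route 7, Iris→Route 6, Flint→Route 4, Summit→Route 3, Quanta→Route 1 = $678k.

Maximum total: $685k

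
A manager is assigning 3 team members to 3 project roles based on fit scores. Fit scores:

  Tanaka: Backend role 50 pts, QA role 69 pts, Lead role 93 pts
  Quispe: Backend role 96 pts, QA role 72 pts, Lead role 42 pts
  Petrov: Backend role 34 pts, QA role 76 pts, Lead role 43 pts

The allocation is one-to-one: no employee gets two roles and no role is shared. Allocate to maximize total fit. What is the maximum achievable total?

Maximum total: 265 pts

Optimal: Tanaka→Lead role (93 pts), Quispe→Backend role (96 pts), Petrov→QA role (76 pts) — total 93+96+76 = 265 pts.
Swapping Petrov↔Quispe (Petrov→Backend role 34 pts, Quispe→QA role 72 pts) loses 66.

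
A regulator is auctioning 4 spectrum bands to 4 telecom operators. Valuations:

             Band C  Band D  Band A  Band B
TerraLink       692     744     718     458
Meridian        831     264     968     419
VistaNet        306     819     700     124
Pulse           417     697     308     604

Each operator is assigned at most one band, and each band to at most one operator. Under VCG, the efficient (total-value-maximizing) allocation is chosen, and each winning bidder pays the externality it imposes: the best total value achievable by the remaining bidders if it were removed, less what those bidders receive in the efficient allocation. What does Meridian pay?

Meridian pays $26M.

Efficient allocation: TerraLink→Band C ($692M), Meridian→Band A ($968M), VistaNet→Band D ($819M), Pulse→Band B ($604M); total welfare W = $3083M.
Meridian receives Band A at value $968M, so the others get W − 968 = $2115M.
Without Meridian: best allocation of the remaining 3 bidders over all 4 bands is TerraLink→Band A ($718M), VistaNet→Band D ($819M), Pulse→Band B ($604M), total $2141M.
VCG payment = (others' best without Meridian) − (others' welfare with Meridian) = 2141 − 2115 = $26M.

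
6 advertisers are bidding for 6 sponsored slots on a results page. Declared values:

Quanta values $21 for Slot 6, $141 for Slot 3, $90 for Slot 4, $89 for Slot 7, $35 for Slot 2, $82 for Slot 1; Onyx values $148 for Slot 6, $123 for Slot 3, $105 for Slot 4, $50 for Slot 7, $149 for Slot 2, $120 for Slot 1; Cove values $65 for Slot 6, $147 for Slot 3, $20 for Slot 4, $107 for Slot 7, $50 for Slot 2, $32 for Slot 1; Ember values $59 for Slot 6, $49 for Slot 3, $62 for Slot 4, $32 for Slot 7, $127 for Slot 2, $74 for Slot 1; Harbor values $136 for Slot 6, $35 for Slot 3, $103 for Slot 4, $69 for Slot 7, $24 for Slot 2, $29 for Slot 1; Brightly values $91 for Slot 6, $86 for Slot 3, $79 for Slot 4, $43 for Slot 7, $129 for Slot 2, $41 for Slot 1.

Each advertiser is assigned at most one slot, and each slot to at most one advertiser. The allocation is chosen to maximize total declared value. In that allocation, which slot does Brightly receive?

Brightly receives Slot 4.

Optimal: Quanta→Slot 3 ($141), Onyx→Slot 1 ($120), Cove→Slot 7 ($107), Ember→Slot 2 ($127), Harbor→Slot 6 ($136), Brightly→Slot 4 ($79) — total 141+120+107+127+136+79 = $710.
Column-greedy (each slot in turn goes to its best remaining advertiser) gives $690, worse by 20.
Brightly's own top slot is Slot 2 ($129), but forcing Brightly→Slot 2 and reassigning the rest optimally gives only $702 — worse by 8.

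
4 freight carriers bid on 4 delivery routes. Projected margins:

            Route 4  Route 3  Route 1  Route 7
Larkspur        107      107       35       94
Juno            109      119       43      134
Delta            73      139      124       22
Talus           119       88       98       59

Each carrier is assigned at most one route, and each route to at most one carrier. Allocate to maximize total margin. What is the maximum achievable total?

This is the linear assignment problem.
Optimal: Larkspur→Route 3 ($107k), Juno→Route 7 ($134k), Delta→Route 1 ($124k), Talus→Route 4 ($119k) — total 107+134+124+119 = $484k.
Checked against all permutations: $484k is optimal.

Max total: $484k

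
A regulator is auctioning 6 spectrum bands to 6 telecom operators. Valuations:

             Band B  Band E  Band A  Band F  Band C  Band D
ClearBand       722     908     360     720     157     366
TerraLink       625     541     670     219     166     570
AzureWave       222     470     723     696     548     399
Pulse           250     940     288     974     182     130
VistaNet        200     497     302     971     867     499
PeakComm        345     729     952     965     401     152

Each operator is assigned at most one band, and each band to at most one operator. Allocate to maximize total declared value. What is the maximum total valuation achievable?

Treat this as an assignment problem: match each operator to one band.
Optimal: ClearBand→Band B ($722M), TerraLink→Band D ($570M), AzureWave→Band A ($723M), Pulse→Band E ($940M), VistaNet→Band C ($867M), PeakComm→Band F ($965M) — total 722+570+723+940+867+965 = $4787M.
Max-entry greedy (repeatedly take the single best remaining cell) gives $4725M, worse by 62.

Max total: $4787M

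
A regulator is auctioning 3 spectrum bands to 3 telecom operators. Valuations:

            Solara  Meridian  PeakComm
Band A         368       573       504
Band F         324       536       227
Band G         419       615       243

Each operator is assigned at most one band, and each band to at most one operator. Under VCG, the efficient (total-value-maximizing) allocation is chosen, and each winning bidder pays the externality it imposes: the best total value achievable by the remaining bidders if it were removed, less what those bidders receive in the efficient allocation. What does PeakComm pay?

PeakComm pays $37M.

Efficient allocation: Solara→Band G ($419M), Meridian→Band F ($536M), PeakComm→Band A ($504M); total welfare W = $1459M.
PeakComm receives Band A at value $504M, so the others get W − 504 = $955M.
Without PeakComm: best allocation of the remaining 2 bidders over all 3 bands is Solara→Band G ($419M), Meridian→Band A ($573M), total $992M.
VCG payment = (others' best without PeakComm) − (others' welfare with PeakComm) = 992 − 955 = $37M.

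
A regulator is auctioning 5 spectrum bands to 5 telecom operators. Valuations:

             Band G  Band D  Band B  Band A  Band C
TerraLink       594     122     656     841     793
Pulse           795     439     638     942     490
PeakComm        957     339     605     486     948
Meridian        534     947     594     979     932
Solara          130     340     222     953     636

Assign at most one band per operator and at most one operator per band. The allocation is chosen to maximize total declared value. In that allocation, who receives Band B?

TerraLink receives Band B.

This is the linear assignment problem.
Optimal: TerraLink→Band B ($656M), Pulse→Band G ($795M), PeakComm→Band C ($948M), Meridian→Band D ($947M), Solara→Band A ($953M) — total 656+795+948+947+953 = $4299M.
Max-entry greedy (repeatedly take the single best remaining cell) gives $3707M, worse by 592.
TerraLink's own top band is Band A ($841M), but forcing TerraLink→Band A and reassigning the rest optimally gives only $4019M — worse by 280.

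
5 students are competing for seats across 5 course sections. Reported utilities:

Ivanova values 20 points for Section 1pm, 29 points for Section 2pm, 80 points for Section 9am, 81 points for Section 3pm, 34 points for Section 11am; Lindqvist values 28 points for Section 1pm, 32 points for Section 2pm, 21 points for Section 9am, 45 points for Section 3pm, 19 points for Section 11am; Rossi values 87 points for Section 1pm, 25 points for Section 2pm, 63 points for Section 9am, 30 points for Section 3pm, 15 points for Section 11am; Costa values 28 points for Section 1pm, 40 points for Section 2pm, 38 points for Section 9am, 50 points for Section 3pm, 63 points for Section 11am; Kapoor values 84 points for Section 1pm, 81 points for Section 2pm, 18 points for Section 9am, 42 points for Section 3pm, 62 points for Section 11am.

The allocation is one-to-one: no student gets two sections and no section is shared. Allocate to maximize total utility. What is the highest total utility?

Optimal: Ivanova→Section 9am (80 points), Lindqvist→Section 3pm (45 points), Rossi→Section 1pm (87 points), Costa→Section 11am (63 points), Kapoor→Section 2pm (81 points) — total 80+45+87+63+81 = 356 points.
Row-greedy (each student in turn takes its best remaining section) gives 281 points, worse by 75.
Checked against all permutations: 356 points is optimal.

Max total: 356 points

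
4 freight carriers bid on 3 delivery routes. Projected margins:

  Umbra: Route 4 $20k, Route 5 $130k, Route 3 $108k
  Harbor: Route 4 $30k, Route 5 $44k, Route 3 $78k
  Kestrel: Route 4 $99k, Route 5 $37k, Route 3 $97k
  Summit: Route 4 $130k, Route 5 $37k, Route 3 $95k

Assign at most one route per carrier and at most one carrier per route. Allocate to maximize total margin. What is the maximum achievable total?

Optimal: Summit→Route 4 ($130k), Umbra→Route 5 ($130k), Kestrel→Route 3 ($97k) — total 130+130+97 = $357k.
Row-greedy (each carrier in turn takes its best remaining route) gives $307k, worse by 50.
Next-best assignment: Summit→Route 4, Umbra→Route 5, Harbor→Route 3 = $338k.

Maximum total: $357k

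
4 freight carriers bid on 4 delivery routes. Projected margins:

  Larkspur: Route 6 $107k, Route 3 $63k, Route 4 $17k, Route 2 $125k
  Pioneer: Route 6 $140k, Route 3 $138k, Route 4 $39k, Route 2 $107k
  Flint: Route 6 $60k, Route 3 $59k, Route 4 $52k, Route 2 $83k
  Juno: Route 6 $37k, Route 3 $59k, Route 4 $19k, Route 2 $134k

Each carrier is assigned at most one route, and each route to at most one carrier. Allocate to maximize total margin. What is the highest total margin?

This is the linear assignment problem.
Optimal: Larkspur→Route 6 ($107k), Pioneer→Route 3 ($138k), Flint→Route 4 ($52k), Juno→Route 2 ($134k) — total 107+138+52+134 = $431k.
Row-greedy (each carrier in turn takes its best remaining route) gives $343k, worse by 88.

Max total: $431k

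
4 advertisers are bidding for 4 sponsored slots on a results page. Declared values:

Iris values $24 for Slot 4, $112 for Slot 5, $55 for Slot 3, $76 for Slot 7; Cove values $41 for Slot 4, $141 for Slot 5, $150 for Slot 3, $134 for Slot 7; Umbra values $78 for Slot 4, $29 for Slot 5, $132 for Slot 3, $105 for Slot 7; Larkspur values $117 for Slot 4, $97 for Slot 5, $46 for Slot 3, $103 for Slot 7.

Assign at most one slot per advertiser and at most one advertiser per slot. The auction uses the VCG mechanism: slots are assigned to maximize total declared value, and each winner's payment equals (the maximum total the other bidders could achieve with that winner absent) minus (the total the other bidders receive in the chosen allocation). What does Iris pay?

Iris pays $7.

Efficient allocation: Iris→Slot 5 ($112), Cove→Slot 7 ($134), Umbra→Slot 3 ($132), Larkspur→Slot 4 ($117); total welfare W = $495.
Iris receives Slot 5 at value $112, so the others get W − 112 = $383.
Without Iris: best allocation of the remaining 3 bidders over all 4 slots is Cove→Slot 5 ($141), Umbra→Slot 3 ($132), Larkspur→Slot 4 ($117), total $390.
VCG payment = (others' best without Iris) − (others' welfare with Iris) = 390 − 383 = $7.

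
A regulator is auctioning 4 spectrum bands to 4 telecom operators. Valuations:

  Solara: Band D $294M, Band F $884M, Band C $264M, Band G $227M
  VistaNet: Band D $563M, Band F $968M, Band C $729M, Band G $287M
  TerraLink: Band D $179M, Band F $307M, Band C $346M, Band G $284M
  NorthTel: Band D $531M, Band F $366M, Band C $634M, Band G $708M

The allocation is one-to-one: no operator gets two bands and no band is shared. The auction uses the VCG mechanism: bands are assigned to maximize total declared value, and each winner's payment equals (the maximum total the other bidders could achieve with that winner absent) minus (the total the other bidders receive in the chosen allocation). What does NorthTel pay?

NorthTel pays $104M.

Efficient allocation: Solara→Band F ($884M), VistaNet→Band D ($563M), TerraLink→Band C ($346M), NorthTel→Band G ($708M); total welfare W = $2501M.
NorthTel receives Band G at value $708M, so the others get W − 708 = $1793M.
Without NorthTel: best allocation of the remaining 3 bidders over all 4 bands is Solara→Band F ($884M), VistaNet→Band C ($729M), TerraLink→Band G ($284M), total $1897M.
VCG payment = (others' best without NorthTel) − (others' welfare with NorthTel) = 1897 − 1793 = $104M.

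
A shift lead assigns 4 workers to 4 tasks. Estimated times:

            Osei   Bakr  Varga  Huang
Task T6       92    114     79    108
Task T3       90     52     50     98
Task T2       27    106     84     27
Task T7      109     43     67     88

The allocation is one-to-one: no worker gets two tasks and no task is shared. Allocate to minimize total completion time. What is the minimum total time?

Min total: 212 min

Optimal: Osei→Task T6 (92 min), Bakr→Task T7 (43 min), Varga→Task T3 (50 min), Huang→Task T2 (27 min) — total 92+43+50+27 = 212 min.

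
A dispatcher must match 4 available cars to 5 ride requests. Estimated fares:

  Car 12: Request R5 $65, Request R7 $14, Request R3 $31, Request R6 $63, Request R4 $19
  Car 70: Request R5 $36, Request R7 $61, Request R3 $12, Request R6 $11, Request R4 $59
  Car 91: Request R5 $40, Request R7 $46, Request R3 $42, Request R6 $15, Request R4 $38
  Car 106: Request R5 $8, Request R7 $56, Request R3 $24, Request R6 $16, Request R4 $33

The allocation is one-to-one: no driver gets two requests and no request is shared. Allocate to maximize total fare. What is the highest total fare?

This is the linear assignment problem.
Optimal: Car 12→Request R5 ($65), Car 70→Request R4 ($59), Car 91→Request R3 ($42), Car 106→Request R7 ($56) — total 65+59+42+56 = $222.
Swapping Car 106↔Car 70 (Car 106→Request R4 $33, Car 70→Request R7 $61) loses 21.

Maximum total: $222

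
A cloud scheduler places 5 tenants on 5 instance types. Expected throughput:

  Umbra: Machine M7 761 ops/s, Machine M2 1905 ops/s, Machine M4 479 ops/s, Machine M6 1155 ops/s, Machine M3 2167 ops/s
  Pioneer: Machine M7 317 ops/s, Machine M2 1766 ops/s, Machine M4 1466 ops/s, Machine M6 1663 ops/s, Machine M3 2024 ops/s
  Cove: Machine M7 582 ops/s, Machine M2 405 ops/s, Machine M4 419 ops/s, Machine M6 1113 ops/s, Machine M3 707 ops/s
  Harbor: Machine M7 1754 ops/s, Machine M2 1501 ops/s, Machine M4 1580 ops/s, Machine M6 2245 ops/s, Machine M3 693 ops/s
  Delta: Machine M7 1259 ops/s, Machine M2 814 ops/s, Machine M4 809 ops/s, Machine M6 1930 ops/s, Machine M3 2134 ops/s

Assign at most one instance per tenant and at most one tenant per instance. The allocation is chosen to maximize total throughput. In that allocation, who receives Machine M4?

Pioneer receives Machine M4.

This is the linear assignment problem.
Optimal: Umbra→Machine M2 (1905 ops/s), Pioneer→Machine M4 (1466 ops/s), Cove→Machine M6 (1113 ops/s), Harbor→Machine M7 (1754 ops/s), Delta→Machine M3 (2134 ops/s) — total 1905+1466+1113+1754+2134 = 8372 ops/s.
Max-entry greedy (repeatedly take the single best remaining cell) gives 7856 ops/s, worse by 516.
Pioneer's own top instance is Machine M3 (2024 ops/s), but forcing Pioneer→Machine M3 and reassigning the rest optimally gives only 8032 ops/s — worse by 340.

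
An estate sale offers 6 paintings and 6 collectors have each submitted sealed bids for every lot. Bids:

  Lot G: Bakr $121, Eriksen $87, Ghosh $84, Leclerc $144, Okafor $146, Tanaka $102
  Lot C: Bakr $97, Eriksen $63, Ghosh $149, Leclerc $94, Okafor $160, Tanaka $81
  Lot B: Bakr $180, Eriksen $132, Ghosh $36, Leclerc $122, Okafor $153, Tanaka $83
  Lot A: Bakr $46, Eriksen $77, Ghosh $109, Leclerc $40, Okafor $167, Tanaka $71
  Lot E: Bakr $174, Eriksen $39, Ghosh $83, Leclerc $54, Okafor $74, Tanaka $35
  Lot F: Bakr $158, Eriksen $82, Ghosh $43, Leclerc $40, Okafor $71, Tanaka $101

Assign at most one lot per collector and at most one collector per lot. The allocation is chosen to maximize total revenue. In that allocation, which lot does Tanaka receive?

Optimal: Bakr→Lot E ($174), Eriksen→Lot B ($132), Ghosh→Lot C ($149), Leclerc→Lot G ($144), Okafor→Lot A ($167), Tanaka→Lot F ($101) — total 174+132+149+144+167+101 = $867.
Row-greedy (each collector in turn takes its best remaining lot) gives $738, worse by 129.
No other one-to-one assignment exceeds $867.
Tanaka's own top lot is Lot G ($102), but forcing Tanaka→Lot G and reassigning the rest optimally gives only $796 — worse by 71.

Tanaka receives Lot F.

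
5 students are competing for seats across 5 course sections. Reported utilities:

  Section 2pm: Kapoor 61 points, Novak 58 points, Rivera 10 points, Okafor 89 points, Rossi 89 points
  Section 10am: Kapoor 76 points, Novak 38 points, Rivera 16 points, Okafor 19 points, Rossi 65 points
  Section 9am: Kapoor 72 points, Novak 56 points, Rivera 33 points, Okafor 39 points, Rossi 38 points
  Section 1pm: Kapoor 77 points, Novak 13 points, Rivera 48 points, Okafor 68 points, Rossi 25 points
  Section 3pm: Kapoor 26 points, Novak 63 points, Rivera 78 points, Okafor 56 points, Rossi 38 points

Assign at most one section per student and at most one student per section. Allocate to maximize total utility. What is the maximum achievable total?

Max total: 367 points

Optimal: Kapoor→Section 10am (76 points), Novak→Section 9am (56 points), Rivera→Section 3pm (78 points), Okafor→Section 1pm (68 points), Rossi→Section 2pm (89 points) — total 76+56+78+68+89 = 367 points.
Column-greedy (each section in turn goes to its best remaining student) gives 307 points, worse by 60.
Next-best assignment: Kapoor→Section 1pm, Novak→Section 9am, Rivera→Section 3pm, Okafor→Section 2pm, Rossi→Section 10am = 365 points.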